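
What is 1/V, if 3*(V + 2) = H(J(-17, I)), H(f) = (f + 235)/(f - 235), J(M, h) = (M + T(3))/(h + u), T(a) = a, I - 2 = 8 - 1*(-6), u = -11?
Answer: -1189/2765 ≈ -0.43002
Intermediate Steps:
I = 16 (I = 2 + (8 - 1*(-6)) = 2 + (8 + 6) = 2 + 14 = 16)
J(M, h) = (3 + M)/(-11 + h) (J(M, h) = (M + 3)/(h - 11) = (3 + M)/(-11 + h))
H(f) = (235 + f)/(-235 + f)
V = -2765/1189 (V = -2 + ((235 + (3 - 17)/(-11 + 16))/(-235 + (3 - 17)/(-11 + 16)))/3 = -2 + ((235 - 14/5)/(-235 - 14/5))/3 = -2 + ((1161/5)/(-1189/5))/3 = -2 + (-5/1189*1161/5)/3 = -2 + (⅓)*(-1161/1189) = -2 - 387/1189 = -2765/1189 ≈ -2.3255)
1/V = 1/(-2765/1189) = -1189/2765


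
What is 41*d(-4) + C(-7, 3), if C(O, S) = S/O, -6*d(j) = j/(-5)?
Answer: -619/105 ≈ -5.8952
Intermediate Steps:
d(j) = j/30 (d(j) = -j/(6*(-5)) = -j*(-1)/(6*5) = -(-1)*j/30 = j/30)
41*d(-4) + C(-7, 3) = 41*((1/30)*(-4)) + 3/(-7) = 41*(-2/15) + 3*(-⅐) = -82/15 - 3/7 = -619/105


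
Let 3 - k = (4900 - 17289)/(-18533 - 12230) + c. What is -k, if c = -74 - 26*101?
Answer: -83140000/30763 ≈ -2702.6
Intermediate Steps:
c = -2700 (c = -74 - 2626 = -2700)
k = 83140000/30763 (k = 3 - ((4900 - 17289)/(-18533 - 12230) - 2700) = 3 - (-12389/(-30763) - 2700) = 3 - (-12389*(-1/30763) - 2700) = 3 - (12389/30763 - 2700) = 3 - 1*(-83047711/30763) = 3 + 83047711/30763 = 83140000/30763 ≈ 2702.6)
-k = -1*83140000/30763 = -83140000/30763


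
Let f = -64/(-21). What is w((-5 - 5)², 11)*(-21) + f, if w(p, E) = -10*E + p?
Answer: 4474/21 ≈ 213.05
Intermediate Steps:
f = 64/21 (f = -64*(-1/21) = 64/21 ≈ 3.0476)
w(p, E) = p - 10*E
w((-5 - 5)², 11)*(-21) + f = ((-5 - 5)² - 10*11)*(-21) + 64/21 = ((-10)² - 110)*(-21) + 64/21 = (100 - 110)*(-21) + 64/21 = -10*(-21) + 64/21 = 210 + 64/21 = 4474/21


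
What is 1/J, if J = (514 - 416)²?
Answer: 1/9604 ≈ 0.00010412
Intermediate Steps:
J = 9604 (J = 98² = 9604)
1/J = 1/9604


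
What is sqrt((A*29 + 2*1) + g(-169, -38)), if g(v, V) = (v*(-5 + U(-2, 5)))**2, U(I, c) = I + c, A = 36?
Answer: 3*sqrt(12810) ≈ 339.54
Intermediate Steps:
g(v, V) = 4*v**2 (g(v, V) = (v*(-5 + (-2 + 5)))**2 = (v*(-5 + 3))**2 = (v*(-2))**2 = (-2*v)**2 = 4*v**2)
sqrt((A*29 + 2*1) + g(-169, -38)) = sqrt((36*29 + 2*1) + 4*(-169)**2) = sqrt((1044 + 2) + 4*28561) = sqrt(1046 + 114244) = sqrt(115290) = 3*sqrt(12810)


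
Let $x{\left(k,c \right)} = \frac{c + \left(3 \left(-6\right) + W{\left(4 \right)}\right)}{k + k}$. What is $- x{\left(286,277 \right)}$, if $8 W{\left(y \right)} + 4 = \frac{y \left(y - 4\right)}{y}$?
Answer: $- \frac{47}{104} \approx -0.45192$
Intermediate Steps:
$W{\left(y \right)} = -1 + \frac{y}{8}$ ($W{\left(y \right)} = - \frac{1}{2} + \frac{y \left(y - 4\right) \frac{1}{y}}{8} = - \frac{1}{2} + \frac{y \left(-4 + y\right) \frac{1}{y}}{8} = - \frac{1}{2} + \frac{-4 + y}{8} = - \frac{1}{2} + \left(- \frac{1}{2} + \frac{y}{8}\right) = -1 + \frac{y}{8}$)
$x{\left(k,c \right)} = \frac{- \frac{37}{2} + c}{2 k}$ ($x{\left(k,c \right)} = \frac{c + \left(3 \left(-6\right) + \left(-1 + \frac{1}{8} \cdot 4\right)\right)}{k + k} = \frac{c + \left(-18 + \left(-1 + \frac{1}{2}\right)\right)}{2 k} = \left(c - \frac{37}{2}\right) \frac{1}{2 k} = \left(- \frac{37}{2} + c\right) \frac{1}{2 k} = \frac{- \frac{37}{2} + c}{2 k}$)
$- x{\left(286,277 \right)} = - \frac{-37 + 2 \cdot 277}{4 \cdot 286} = - \frac{-37 + 554}{4 \cdot 286} = - \frac{517}{4 \cdot 286} = \left(-1\right) \frac{47}{104} = - \frac{47}{104}$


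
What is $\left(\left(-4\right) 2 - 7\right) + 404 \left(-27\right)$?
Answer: $-10923$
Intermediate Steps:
$\left(\left(-4\right) 2 - 7\right) + 404 \left(-27\right) = \left(-8 - 7\right) - 10908 = -15 - 10908 = -10923$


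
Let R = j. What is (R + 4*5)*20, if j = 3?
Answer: 460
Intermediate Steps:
R = 3
(R + 4*5)*20 = (3 + 4*5)*20 = (3 + 20)*20 = 23*20 = 460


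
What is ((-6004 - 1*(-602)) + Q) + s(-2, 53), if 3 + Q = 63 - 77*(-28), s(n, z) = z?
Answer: -3133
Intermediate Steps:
Q = 2216 (Q = -3 + (63 - 77*(-28)) = -3 + (63 + 2156) = -3 + 2219 = 2216)
((-6004 - 1*(-602)) + Q) + s(-2, 53) = ((-6004 - 1*(-602)) + 2216) + 53 = ((-6004 + 602) + 2216) + 53 = (-5402 + 2216) + 53 = -3186 + 53 = -3133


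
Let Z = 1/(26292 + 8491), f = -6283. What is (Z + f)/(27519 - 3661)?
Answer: -109270794/414926407 ≈ -0.26335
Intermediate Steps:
Z = 1/34783 ≈ 2.8750e-5
(Z + f)/(27519 - 3661) = (1/34783 - 6283)/(27519 - 3661) = -218541588/34783/23858 = -218541588/34783*1/23858 = -109270794/414926407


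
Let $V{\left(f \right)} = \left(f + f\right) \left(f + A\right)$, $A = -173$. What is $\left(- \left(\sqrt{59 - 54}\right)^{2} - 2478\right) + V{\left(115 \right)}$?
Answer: $-15823$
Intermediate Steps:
$V{\left(f \right)} = 2 f \left(-173 + f\right)$ ($V{\left(f \right)} = \left(f + f\right) \left(f - 173\right) = 2 f \left(-173 + f\right)$)
$\left(- \left(\sqrt{59 - 54}\right)^{2} - 2478\right) + V{\left(115 \right)} = \left(- \left(\sqrt{59 - 54}\right)^{2} - 2478\right) + 2 \cdot 115 \left(-173 + 115\right) = \left(- \left(\sqrt{5}\right)^{2} - 2478\right) + 2 \cdot 115 \left(-58\right) = \left(\left(-1\right) 5 - 2478\right) - 13340 = \left(-5 - 2478\right) - 13340 = -2483 - 13340 = -15823$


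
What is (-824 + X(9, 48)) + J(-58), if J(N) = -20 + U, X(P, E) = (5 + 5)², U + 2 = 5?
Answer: -741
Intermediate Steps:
U = 3 (U = -2 + 5 = 3)
X(P, E) = 100 (X(P, E) = 10² = 100)
J(N) = -17 (J(N) = -20 + 3 = -17)
(-824 + X(9, 48)) + J(-58) = (-824 + 100) - 17 = -724 - 17 = -741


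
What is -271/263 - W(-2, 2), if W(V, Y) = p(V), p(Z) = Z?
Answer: 255/263 ≈ 0.96958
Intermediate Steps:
W(V, Y) = V
-271/263 - W(-2, 2) = -271/263 - 1*(-2) = -271*1/263 + 2 = -271/263 + 2 = 255/263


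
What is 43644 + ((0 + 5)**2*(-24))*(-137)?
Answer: 125844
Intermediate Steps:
43644 + ((0 + 5)**2*(-24))*(-137) = 43644 + (5**2*(-24))*(-137) = 43644 + (25*(-24))*(-137) = 43644 - 600*(-137) = 43644 + 82200 = 125844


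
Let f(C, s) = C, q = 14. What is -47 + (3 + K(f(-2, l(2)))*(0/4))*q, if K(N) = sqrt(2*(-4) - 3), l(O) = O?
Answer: -5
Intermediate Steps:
K(N) = I*sqrt(11) (K(N) = sqrt(-8 - 3) = sqrt(-11) = I*sqrt(11))
-47 + (3 + K(f(-2, l(2)))*(0/4))*q = -47 + (3 + (I*sqrt(11))*(0/4))*14 = -47 + (3 + (I*sqrt(11))*(0*(1/4)))*14 = -47 + (3 + (I*sqrt(11))*0)*14 = -47 + (3 + 0)*14 = -47 + 3*14 = -47 + 42 = -5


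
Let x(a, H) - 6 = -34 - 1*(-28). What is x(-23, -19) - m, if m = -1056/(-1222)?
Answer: -528/611 ≈ -0.86416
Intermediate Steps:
x(a, H) = 0 (x(a, H) = 6 + (-34 - 1*(-28)) = 6 + (-34 + 28) = 6 - 6 = 0)
m = 528/611 (m = -1056*(-1/1222) = 528/611 ≈ 0.86416)
x(-23, -19) - m = 0 - 1*528/611 = 0 - 528/611 = -528/611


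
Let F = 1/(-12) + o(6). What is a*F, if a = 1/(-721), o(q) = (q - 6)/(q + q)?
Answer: 1/8652 ≈ 0.00011558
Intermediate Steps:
o(q) = (-6 + q)/(2*q) (o(q) = (-6 + q)/((2*q)) = (-6 + q)*(1/(2*q)) = (-6 + q)/(2*q))
F = -1/12 (F = 1/(-12) + (½)*(-6 + 6)/6 = -1/12 + (½)*(⅙)*0 = -1/12 + 0 = -1/12 ≈ -0.083333)
a = -1/721 ≈ -0.0013870
a*F = -1/721*(-1/12) = 1/8652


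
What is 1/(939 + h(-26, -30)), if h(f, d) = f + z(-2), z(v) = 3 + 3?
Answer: 1/919 ≈ 0.0010881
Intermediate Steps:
z(v) = 6
h(f, d) = 6 + f (h(f, d) = f + 6 = 6 + f)
1/(939 + h(-26, -30)) = 1/(939 + (6 - 26)) = 1/(939 - 20) = 1/919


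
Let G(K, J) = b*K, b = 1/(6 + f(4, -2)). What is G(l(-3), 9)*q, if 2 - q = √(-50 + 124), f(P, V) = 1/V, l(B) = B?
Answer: -12/11 + 6*√74/11 ≈ 3.6013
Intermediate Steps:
f(P, V) = 1/V
b = 2/11 (b = 1/(6 + 1/(-2)) = 1/(6 - ½) = 1/(11/2) = 2/11 ≈ 0.18182)
q = 2 - √74 (q = 2 - √(-50 + 124) = 2 - √74 ≈ -6.6023)
G(K, J) = 2*K/11
G(l(-3), 9)*q = ((2/11)*(-3))*(2 - √74) = -6*(2 - √74)/11 = -12/11 + 6*√74/11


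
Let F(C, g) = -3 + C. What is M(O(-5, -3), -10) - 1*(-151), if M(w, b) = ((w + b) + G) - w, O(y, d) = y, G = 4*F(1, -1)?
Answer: 133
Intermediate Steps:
G = -8 (G = 4*(-3 + 1) = 4*(-2) = -8)
M(w, b) = -8 + b (M(w, b) = ((w + b) - 8) - w = ((b + w) - 8) - w = (-8 + b + w) - w = -8 + b)
M(O(-5, -3), -10) - 1*(-151) = (-8 - 10) - 1*(-151) = -18 + 151 = 133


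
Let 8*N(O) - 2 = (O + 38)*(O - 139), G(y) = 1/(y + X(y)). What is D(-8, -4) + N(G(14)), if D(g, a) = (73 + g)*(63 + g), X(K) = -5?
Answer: 472003/162 ≈ 2913.6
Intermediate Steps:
G(y) = 1/(-5 + y) (G(y) = 1/(y - 5) = 1/(-5 + y))
N(O) = ¼ + (-139 + O)*(38 + O)/8 (N(O) = ¼ + ((O + 38)*(O - 139))/8 = ¼ + ((38 + O)*(-139 + O))/8 = ¼ + ((-139 + O)*(38 + O))/8 = ¼ + (-139 + O)*(38 + O)/8)
D(g, a) = (63 + g)*(73 + g)
D(-8, -4) + N(G(14)) = (4599 + (-8)² + 136*(-8)) + (-660 - 101/(8*(-5 + 14)) + (1/(-5 + 14))²/8) = (4599 + 64 - 1088) + (-660 - 101/8/9 + (1/9)²/8) = 3575 + (-660 - 101/8*⅑ + (⅑)²/8) = 3575 + (-660 - 101/72 + (⅛)*(1/81)) = 3575 + (-660 - 101/72 + 1/648) = 3575 - 107147/162 = 472003/162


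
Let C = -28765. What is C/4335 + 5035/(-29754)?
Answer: -3079651/452574 ≈ -6.8047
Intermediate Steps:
C/4335 + 5035/(-29754) = -28765/4335 + 5035/(-29754) = -28765*1/4335 + 5035*(-1/29754) = -5753/867 - 265/1566 = -3079651/452574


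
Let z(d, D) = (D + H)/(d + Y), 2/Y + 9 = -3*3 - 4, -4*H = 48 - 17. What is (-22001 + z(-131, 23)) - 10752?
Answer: -188919975/5768 ≈ -32753.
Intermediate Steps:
H = -31/4 (H = -(48 - 17)/4 = -¼*31 = -31/4 ≈ -7.7500)
Y = -1/11 (Y = 2/(-9 + (-3*3 - 4)) = 2/(-9 + (-9 - 4)) = 2/(-9 - 13) = 2/(-22) = 2*(-1/22) = -1/11 ≈ -0.090909)
z(d, D) = (-31/4 + D)/(-1/11 + d) (z(d, D) = (D - 31/4)/(d - 1/11) = (-31/4 + D)/(-1/11 + d))
(-22001 + z(-131, 23)) - 10752 = (-22001 + 11*(-31 + 4*23)/(4*(-1 + 11*(-131)))) - 10752 = (-22001 + 11*(-31 + 92)/(4*(-1 - 1441))) - 10752 = (-22001 + (11/4)*61/(-1442)) - 10752 = (-22001 + (11/4)*(-1/1442)*61) - 10752 = (-22001 - 671/5768) - 10752 = -126902439/5768 - 10752 = -188919975/5768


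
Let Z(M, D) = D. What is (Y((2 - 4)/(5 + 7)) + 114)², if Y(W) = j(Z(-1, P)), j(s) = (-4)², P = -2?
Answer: 16900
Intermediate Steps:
j(s) = 16
Y(W) = 16
(Y((2 - 4)/(5 + 7)) + 114)² = (16 + 114)² = 130² = 16900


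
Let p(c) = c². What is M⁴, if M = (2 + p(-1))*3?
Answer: 6561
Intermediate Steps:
M = 9 (M = (2 + (-1)²)*3 = (2 + 1)*3 = 3*3 = 9)
M⁴ = 9⁴ = 6561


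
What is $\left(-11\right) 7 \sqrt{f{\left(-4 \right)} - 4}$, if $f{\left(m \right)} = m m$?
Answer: $- 154 \sqrt{3} \approx -266.74$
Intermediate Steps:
$f{\left(m \right)} = m^{2}$
$\left(-11\right) 7 \sqrt{f{\left(-4 \right)} - 4} = \left(-11\right) 7 \sqrt{\left(-4\right)^{2} - 4} = - 77 \sqrt{16 - 4} = - 77 \sqrt{12} = - 77 \cdot 2 \sqrt{3} = - 154 \sqrt{3}$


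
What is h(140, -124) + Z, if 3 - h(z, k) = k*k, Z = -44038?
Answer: -59411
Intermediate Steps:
h(z, k) = 3 - k² (h(z, k) = 3 - k*k = 3 - k²)
h(140, -124) + Z = (3 - 1*(-124)²) - 44038 = (3 - 1*15376) - 44038 = (3 - 15376) - 44038 = -15373 - 44038 = -59411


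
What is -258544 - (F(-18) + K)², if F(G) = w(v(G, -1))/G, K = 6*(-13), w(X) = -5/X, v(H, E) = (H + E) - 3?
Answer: -41498213353/156816 ≈ -2.6463e+5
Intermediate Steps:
v(H, E) = -3 + E + H (v(H, E) = (E + H) - 3 = -3 + E + H)
K = -78
F(G) = -5/(G*(-4 + G)) (F(G) = (-5/(-3 - 1 + G))/G = (-5/(-4 + G))/G = -5/(G*(-4 + G)))
-258544 - (F(-18) + K)² = -258544 - (-5/(-18*(-4 - 18)) - 78)² = -258544 - (-5*(-1/18)/(-22) - 78)² = -258544 - (-5*(-1/18)*(-1/22) - 78)² = -258544 - (-5/396 - 78)² = -258544 - (-30893/396)² = -258544 - 1*954377449/156816 = -258544 - 954377449/156816 = -41498213353/156816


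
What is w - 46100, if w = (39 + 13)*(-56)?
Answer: -49012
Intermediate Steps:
w = -2912 (w = 52*(-56) = -2912)
w - 46100 = -2912 - 46100 = -49012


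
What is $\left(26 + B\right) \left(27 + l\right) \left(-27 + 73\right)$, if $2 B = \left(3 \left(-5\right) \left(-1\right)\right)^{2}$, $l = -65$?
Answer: $-242098$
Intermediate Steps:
$B = \frac{225}{2}$ ($B = \frac{\left(3 \left(-5\right) \left(-1\right)\right)^{2}}{2} = \frac{\left(\left(-15\right) \left(-1\right)\right)^{2}}{2} = \frac{15^{2}}{2} = \frac{1}{2} \cdot 225 = \frac{225}{2} \approx 112.5$)
$\left(26 + B\right) \left(27 + l\right) \left(-27 + 73\right) = \left(26 + \frac{225}{2}\right) \left(27 - 65\right) \left(-27 + 73\right) = \frac{277 \left(\left(-38\right) 46\right)}{2} = \frac{277}{2} \left(-1748\right) = -242098$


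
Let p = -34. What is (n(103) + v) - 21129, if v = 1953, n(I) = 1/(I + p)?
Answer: -1323143/69 ≈ -19176.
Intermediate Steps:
n(I) = 1/(-34 + I) (n(I) = 1/(I - 34) = 1/(-34 + I))
(n(103) + v) - 21129 = (1/(-34 + 103) + 1953) - 21129 = (1/69 + 1953) - 21129 = 134758/69 - 21129 = -1323143/69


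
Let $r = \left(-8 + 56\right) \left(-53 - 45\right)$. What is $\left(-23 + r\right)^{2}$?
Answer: $22344529$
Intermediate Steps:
$r = -4704$ ($r = 48 \left(-98\right) = -4704$)
$\left(-23 + r\right)^{2} = \left(-23 - 4704\right)^{2} = \left(-4727\right)^{2} = 22344529$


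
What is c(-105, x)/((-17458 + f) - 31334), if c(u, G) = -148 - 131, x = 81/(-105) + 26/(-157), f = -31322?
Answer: 279/80114 ≈ 0.0034825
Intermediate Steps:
x = -5149/5495 (x = 81*(-1/105) + 26*(-1/157) = -27/35 - 26/157 = -5149/5495 ≈ -0.93703)
c(u, G) = -279
c(-105, x)/((-17458 + f) - 31334) = -279/((-17458 - 31322) - 31334) = -279/(-48780 - 31334) = -279/(-80114) = -279*(-1/80114) = 279/80114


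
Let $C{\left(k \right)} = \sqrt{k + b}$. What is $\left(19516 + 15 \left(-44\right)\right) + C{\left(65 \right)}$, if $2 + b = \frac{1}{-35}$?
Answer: $18856 + \frac{2 \sqrt{19285}}{35} \approx 18864.0$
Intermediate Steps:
$b = - \frac{71}{35}$ ($b = -2 + \frac{1}{-35} = -2 - \frac{1}{35} = - \frac{71}{35} \approx -2.0286$)
$C{\left(k \right)} = \sqrt{- \frac{71}{35} + k}$ ($C{\left(k \right)} = \sqrt{k - \frac{71}{35}} = \sqrt{- \frac{71}{35} + k}$)
$\left(19516 + 15 \left(-44\right)\right) + C{\left(65 \right)} = \left(19516 + 15 \left(-44\right)\right) + \frac{\sqrt{-2485 + 1225 \cdot 65}}{35} = \left(19516 - 660\right) + \frac{\sqrt{-2485 + 79625}}{35} = 18856 + \frac{\sqrt{77140}}{35} = 18856 + \frac{2 \sqrt{19285}}{35}$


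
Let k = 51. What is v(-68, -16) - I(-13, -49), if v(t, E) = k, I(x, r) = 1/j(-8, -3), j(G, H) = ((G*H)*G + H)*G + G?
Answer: 79151/1552 ≈ 50.999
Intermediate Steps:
j(G, H) = G + G*(H + H*G²) (j(G, H) = (H*G² + H)*G + G = (H + H*G²)*G + G = G*(H + H*G²) + G = G + G*(H + H*G²))
I(x, r) = 1/1552 (I(x, r) = 1/(-8*(1 - 3 - 3*(-8)²)) = 1/(-8*(1 - 3 - 3*64)) = 1/(-8*(1 - 3 - 192)) = 1/(-8*(-194)) = 1/1552)
v(t, E) = 51
v(-68, -16) - I(-13, -49) = 51 - 1*1/1552 = 51 - 1/1552 = 79151/1552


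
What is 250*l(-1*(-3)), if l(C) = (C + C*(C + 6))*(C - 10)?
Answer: -52500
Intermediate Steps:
l(C) = (-10 + C)*(C + C*(6 + C)) (l(C) = (C + C*(6 + C))*(-10 + C) = (-10 + C)*(C + C*(6 + C)))
250*l(-1*(-3)) = 250*((-1*(-3))*(-70 + (-1*(-3))² - (-3)*(-3))) = 250*(3*(-70 + 3² - 3*3)) = 250*(3*(-70 + 9 - 9)) = 250*(3*(-70)) = 250*(-210) = -52500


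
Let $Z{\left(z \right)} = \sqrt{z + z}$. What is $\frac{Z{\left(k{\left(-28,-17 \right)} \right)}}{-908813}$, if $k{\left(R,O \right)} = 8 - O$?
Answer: $- \frac{5 \sqrt{2}}{908813} \approx -7.7806 \cdot 10^{-6}$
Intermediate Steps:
$Z{\left(z \right)} = \sqrt{2} \sqrt{z}$ ($Z{\left(z \right)} = \sqrt{2 z} = \sqrt{2} \sqrt{z}$)
$\frac{Z{\left(k{\left(-28,-17 \right)} \right)}}{-908813} = \frac{\sqrt{2} \sqrt{8 - -17}}{-908813} = \sqrt{2} \sqrt{8 + 17} \left(- \frac{1}{908813}\right) = \sqrt{2} \sqrt{25} \left(- \frac{1}{908813}\right) = \sqrt{2} \cdot 5 \left(- \frac{1}{908813}\right) = 5 \sqrt{2} \left(- \frac{1}{908813}\right) = - \frac{5 \sqrt{2}}{908813}$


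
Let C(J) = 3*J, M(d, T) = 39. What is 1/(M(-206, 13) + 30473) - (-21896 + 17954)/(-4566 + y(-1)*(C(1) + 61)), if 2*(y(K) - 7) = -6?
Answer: -60136997/65753360 ≈ -0.91458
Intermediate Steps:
y(K) = 4 (y(K) = 7 + (½)*(-6) = 7 - 3 = 4)
1/(M(-206, 13) + 30473) - (-21896 + 17954)/(-4566 + y(-1)*(C(1) + 61)) = 1/(39 + 30473) - (-21896 + 17954)/(-4566 + 4*(3*1 + 61)) = 1/30512 - (-3942)/(-4566 + 4*(3 + 61)) = 1/30512 - (-3942)/(-4566 + 4*64) = 1/30512 - (-3942)/(-4566 + 256) = 1/30512 - (-3942)/(-4310) = 1/30512 - (-3942)*(-1)/4310 = 1/30512 - 1*1971/2155 = 1/30512 - 1971/2155 = -60136997/65753360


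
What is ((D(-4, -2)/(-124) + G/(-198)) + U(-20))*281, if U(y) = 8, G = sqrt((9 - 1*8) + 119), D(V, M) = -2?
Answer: 139657/62 - 281*sqrt(30)/99 ≈ 2237.0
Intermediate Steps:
G = 2*sqrt(30) (G = sqrt((9 - 8) + 119) = sqrt(1 + 119) = sqrt(120) = 2*sqrt(30) ≈ 10.954)
((D(-4, -2)/(-124) + G/(-198)) + U(-20))*281 = ((-2/(-124) + (2*sqrt(30))/(-198)) + 8)*281 = ((-2*(-1/124) + (2*sqrt(30))*(-1/198)) + 8)*281 = ((1/62 - sqrt(30)/99) + 8)*281 = (497/62 - sqrt(30)/99)*281 = 139657/62 - 281*sqrt(30)/99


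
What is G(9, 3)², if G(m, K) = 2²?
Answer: 16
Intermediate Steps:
G(m, K) = 4
G(9, 3)² = 4² = 16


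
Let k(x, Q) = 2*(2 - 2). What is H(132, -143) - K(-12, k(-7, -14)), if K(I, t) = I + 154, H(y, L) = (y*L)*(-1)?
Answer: 18734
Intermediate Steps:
k(x, Q) = 0 (k(x, Q) = 2*0 = 0)
H(y, L) = -L*y (H(y, L) = (L*y)*(-1) = -L*y)
K(I, t) = 154 + I
H(132, -143) - K(-12, k(-7, -14)) = -1*(-143)*132 - (154 - 12) = 18876 - 1*142 = 18876 - 142 = 18734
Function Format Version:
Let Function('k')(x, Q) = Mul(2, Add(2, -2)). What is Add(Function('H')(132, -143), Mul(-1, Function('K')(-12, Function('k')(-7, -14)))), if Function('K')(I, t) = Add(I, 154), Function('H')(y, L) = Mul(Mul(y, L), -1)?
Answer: 18734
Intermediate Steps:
Function('k')(x, Q) = 0 (Function('k')(x, Q) = Mul(2, 0) = 0)
Function('H')(y, L) = Mul(-1, L, y) (Function('H')(y, L) = Mul(Mul(L, y), -1) = Mul(-1, L, y))
Function('K')(I, t) = Add(154, I)
Add(Function('H')(132, -143), Mul(-1, Function('K')(-12, Function('k')(-7, -14)))) = Add(Mul(-1, -143, 132), Mul(-1, Add(154, -12))) = Add(18876, Mul(-1, 142)) = Add(18876, -142) = 18734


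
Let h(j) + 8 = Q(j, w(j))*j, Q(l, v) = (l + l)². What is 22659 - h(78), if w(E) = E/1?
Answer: -1875541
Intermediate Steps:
w(E) = E (w(E) = E*1 = E)
Q(l, v) = 4*l² (Q(l, v) = (2*l)² = 4*l²)
h(j) = -8 + 4*j³ (h(j) = -8 + (4*j²)*j = -8 + 4*j³)
22659 - h(78) = 22659 - (-8 + 4*78³) = 22659 - (-8 + 4*474552) = 22659 - (-8 + 1898208) = 22659 - 1*1898200 = 22659 - 1898200 = -1875541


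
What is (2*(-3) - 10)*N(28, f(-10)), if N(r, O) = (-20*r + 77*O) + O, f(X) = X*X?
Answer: -115840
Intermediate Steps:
f(X) = X²
N(r, O) = -20*r + 78*O
(2*(-3) - 10)*N(28, f(-10)) = (2*(-3) - 10)*(-20*28 + 78*(-10)²) = (-6 - 10)*(-560 + 78*100) = -16*(-560 + 7800) = -16*7240 = -115840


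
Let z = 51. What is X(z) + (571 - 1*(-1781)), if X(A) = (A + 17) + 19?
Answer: 2439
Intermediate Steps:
X(A) = 36 + A (X(A) = (17 + A) + 19 = 36 + A)
X(z) + (571 - 1*(-1781)) = (36 + 51) + (571 - 1*(-1781)) = 87 + (571 + 1781) = 87 + 2352 = 2439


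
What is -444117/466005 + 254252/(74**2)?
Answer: 9670893214/212653615 ≈ 45.477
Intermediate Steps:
-444117/466005 + 254252/(74**2) = -444117*1/466005 + 254252/5476 = -148039/155335 + 254252*(1/5476) = -148039/155335 + 63563/1369 = 9670893214/212653615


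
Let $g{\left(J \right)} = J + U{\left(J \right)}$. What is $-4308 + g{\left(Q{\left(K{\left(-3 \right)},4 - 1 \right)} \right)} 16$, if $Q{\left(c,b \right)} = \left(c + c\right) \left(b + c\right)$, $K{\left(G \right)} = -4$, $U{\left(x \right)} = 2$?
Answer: $-4148$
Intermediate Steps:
$Q{\left(c,b \right)} = 2 c \left(b + c\right)$
$g{\left(J \right)} = 2 + J$ ($g{\left(J \right)} = J + 2 = 2 + J$)
$-4308 + g{\left(Q{\left(K{\left(-3 \right)},4 - 1 \right)} \right)} 16 = -4308 + \left(2 + 2 \left(-4\right) \left(\left(4 - 1\right) - 4\right)\right) 16 = -4308 + \left(2 + 2 \left(-4\right) \left(3 - 4\right)\right) 16 = -4308 + \left(2 + 2 \left(-4\right) \left(-1\right)\right) 16 = -4308 + \left(2 + 8\right) 16 = -4308 + 10 \cdot 16 = -4308 + 160 = -4148$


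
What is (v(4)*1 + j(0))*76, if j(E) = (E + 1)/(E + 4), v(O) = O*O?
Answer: 1235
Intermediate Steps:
v(O) = O²
j(E) = (1 + E)/(4 + E)
(v(4)*1 + j(0))*76 = (4²*1 + (1 + 0)/(4 + 0))*76 = (16*1 + 1/4)*76 = (16 + (¼)*1)*76 = (16 + ¼)*76 = (65/4)*76 = 1235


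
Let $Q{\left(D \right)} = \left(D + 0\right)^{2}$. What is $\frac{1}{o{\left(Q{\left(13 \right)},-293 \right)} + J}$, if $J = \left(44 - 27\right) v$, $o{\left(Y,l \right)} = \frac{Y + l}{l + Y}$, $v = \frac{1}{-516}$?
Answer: $\frac{516}{499} \approx 1.0341$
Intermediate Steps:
$Q{\left(D \right)} = D^{2}$
$v = - \frac{1}{516} \approx -0.001938$
$o{\left(Y,l \right)} = 1$ ($o{\left(Y,l \right)} = \frac{Y + l}{Y + l} = 1$)
$J = - \frac{17}{516}$ ($J = \left(44 - 27\right) \left(- \frac{1}{516}\right) = 17 \left(- \frac{1}{516}\right) = - \frac{17}{516} \approx -0.032946$)
$\frac{1}{o{\left(Q{\left(13 \right)},-293 \right)} + J} = \frac{1}{1 - \frac{17}{516}} = \frac{1}{\frac{499}{516}} = \frac{516}{499}$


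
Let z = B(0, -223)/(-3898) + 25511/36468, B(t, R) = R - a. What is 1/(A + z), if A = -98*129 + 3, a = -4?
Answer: -71076132/898277518163 ≈ -7.9125e-5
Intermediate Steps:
B(t, R) = 4 + R (B(t, R) = R - 1*(-4) = R + 4 = 4 + R)
z = 53714185/71076132 (z = (4 - 223)/(-3898) + 25511/36468 = -219*(-1/3898) + 25511*(1/36468) = 219/3898 + 25511/36468 = 53714185/71076132 ≈ 0.75573)
A = -12639 (A = -12642 + 3 = -12639)
1/(A + z) = 1/(-12639 + 53714185/71076132) = 1/(-898277518163/71076132) = -71076132/898277518163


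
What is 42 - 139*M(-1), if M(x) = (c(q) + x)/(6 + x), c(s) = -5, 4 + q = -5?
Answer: 1044/5 ≈ 208.80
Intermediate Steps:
q = -9 (q = -4 - 5 = -9)
M(x) = (-5 + x)/(6 + x)
42 - 139*M(-1) = 42 - 139*(-5 - 1)/(6 - 1) = 42 - 139*(-6)/5 = 42 - 139*(-6/5) = 42 + 834/5 = 1044/5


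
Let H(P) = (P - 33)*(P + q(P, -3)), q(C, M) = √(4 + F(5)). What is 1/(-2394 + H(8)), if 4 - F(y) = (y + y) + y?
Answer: I/(-2594*I + 25*√7) ≈ -0.00038525 + 9.8235e-6*I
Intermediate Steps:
F(y) = 4 - 3*y (F(y) = 4 - ((y + y) + y) = 4 - (2*y + y) = 4 - 3*y)
q(C, M) = I*√7 (q(C, M) = √(4 + (4 - 3*5)) = √(4 + (4 - 15)) = √(4 - 11) = √(-7) = I*√7)
H(P) = (-33 + P)*(P + I*√7) (H(P) = (P - 33)*(P + I*√7) = (-33 + P)*(P + I*√7))
1/(-2394 + H(8)) = 1/(-2394 + (8² - 33*8 - 33*I*√7 + I*8*√7)) = 1/(-2394 + (64 - 264 - 33*I*√7 + 8*I*√7)) = 1/(-2394 + (-200 - 25*I*√7)) = 1/(-2594 - 25*I*√7)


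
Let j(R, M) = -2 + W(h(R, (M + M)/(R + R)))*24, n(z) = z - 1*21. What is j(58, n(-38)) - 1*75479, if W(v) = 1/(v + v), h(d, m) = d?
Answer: -2188943/29 ≈ -75481.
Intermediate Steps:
n(z) = -21 + z (n(z) = z - 21 = -21 + z)
W(v) = 1/(2*v)
j(R, M) = -2 + 12/R (j(R, M) = -2 + (1/(2*R))*24 = -2 + 12/R)
j(58, n(-38)) - 1*75479 = (-2 + 12/58) - 1*75479 = (-2 + 12*(1/58)) - 75479 = (-2 + 6/29) - 75479 = -52/29 - 75479 = -2188943/29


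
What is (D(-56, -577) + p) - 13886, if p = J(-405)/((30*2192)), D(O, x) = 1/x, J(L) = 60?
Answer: -8781395831/632392 ≈ -13886.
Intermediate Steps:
p = 1/1096 (p = 60/((30*2192)) = 60/65760 = 60*(1/65760) = 1/1096 ≈ 0.00091241)
(D(-56, -577) + p) - 13886 = (1/(-577) + 1/1096) - 13886 = (-1/577 + 1/1096) - 13886 = -519/632392 - 13886 = -8781395831/632392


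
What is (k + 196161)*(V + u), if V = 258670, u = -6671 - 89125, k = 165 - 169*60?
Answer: 30324858564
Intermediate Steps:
k = -9975 (k = 165 - 10140 = -9975)
u = -95796
(k + 196161)*(V + u) = (-9975 + 196161)*(258670 - 95796) = 186186*162874 = 30324858564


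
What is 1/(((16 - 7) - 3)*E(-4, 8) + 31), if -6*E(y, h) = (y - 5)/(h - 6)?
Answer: 2/71 ≈ 0.028169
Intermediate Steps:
E(y, h) = -(-5 + y)/(6*(-6 + h)) (E(y, h) = -(y - 5)/(6*(h - 6)) = -(-5 + y)/(6*(-6 + h)))
1/(((16 - 7) - 3)*E(-4, 8) + 31) = 1/(((16 - 7) - 3)*((5 - 1*(-4))/(6*(-6 + 8))) + 31) = 1/((9 - 3)*((⅙)*(5 + 4)/2) + 31) = 1/(6*((⅙)*(½)*9) + 31) = 1/(6*(¾) + 31) = 1/(9/2 + 31) = 1/(71/2) = 2/71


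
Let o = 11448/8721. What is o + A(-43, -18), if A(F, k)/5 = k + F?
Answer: -98091/323 ≈ -303.69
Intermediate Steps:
o = 424/323 (o = 11448*(1/8721) = 424/323 ≈ 1.3127)
A(F, k) = 5*F + 5*k (A(F, k) = 5*(k + F) = 5*(F + k) = 5*F + 5*k)
o + A(-43, -18) = 424/323 + (5*(-43) + 5*(-18)) = 424/323 + (-215 - 90) = 424/323 - 305 = -98091/323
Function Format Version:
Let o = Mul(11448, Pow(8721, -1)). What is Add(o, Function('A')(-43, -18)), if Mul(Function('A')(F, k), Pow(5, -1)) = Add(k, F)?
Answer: Rational(-98091, 323) ≈ -303.69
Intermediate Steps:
o = Rational(424, 323) (o = Mul(11448, Rational(1, 8721)) = Rational(424, 323) ≈ 1.3127)
Function('A')(F, k) = Add(Mul(5, F), Mul(5, k)) (Function('A')(F, k) = Mul(5, Add(k, F)) = Mul(5, Add(F, k)) = Add(Mul(5, F), Mul(5, k)))
Add(o, Function('A')(-43, -18)) = Add(Rational(424, 323), Add(Mul(5, -43), Mul(5, -18))) = Add(Rational(424, 323), Add(-215, -90)) = Add(Rational(424, 323), -305) = Rational(-98091, 323)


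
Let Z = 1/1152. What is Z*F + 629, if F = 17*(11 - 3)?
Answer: 90593/144 ≈ 629.12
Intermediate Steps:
Z = 1/1152 ≈ 0.00086806
F = 136 (F = 17*8 = 136)
Z*F + 629 = (1/1152)*136 + 629 = 17/144 + 629 = 90593/144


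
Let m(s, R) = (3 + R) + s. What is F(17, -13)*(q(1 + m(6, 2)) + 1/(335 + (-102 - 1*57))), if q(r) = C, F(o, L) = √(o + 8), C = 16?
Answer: 14085/176 ≈ 80.028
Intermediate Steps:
m(s, R) = 3 + R + s
F(o, L) = √(8 + o)
q(r) = 16
F(17, -13)*(q(1 + m(6, 2)) + 1/(335 + (-102 - 1*57))) = √(8 + 17)*(16 + 1/(335 + (-102 - 1*57))) = √25*(16 + 1/(335 + (-102 - 57))) = 5*(16 + 1/(335 - 159)) = 5*(16 + 1/176) = 5*(2817/176) = 14085/176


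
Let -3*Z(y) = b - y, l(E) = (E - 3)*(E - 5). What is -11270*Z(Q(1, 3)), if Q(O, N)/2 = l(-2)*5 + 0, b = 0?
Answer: -3944500/3 ≈ -1.3148e+6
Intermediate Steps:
l(E) = (-5 + E)*(-3 + E) (l(E) = (-3 + E)*(-5 + E) = (-5 + E)*(-3 + E))
Q(O, N) = 350 (Q(O, N) = 2*((15 + (-2)² - 8*(-2))*5 + 0) = 2*((15 + 4 + 16)*5 + 0) = 2*(35*5 + 0) = 2*(175 + 0) = 2*175 = 350)
Z(y) = y/3 (Z(y) = -(0 - y)/3 = -(-1)*y/3 = y/3)
-11270*Z(Q(1, 3)) = -11270*350/3 = -3944500/3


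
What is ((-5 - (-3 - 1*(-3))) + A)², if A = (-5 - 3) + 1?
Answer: 144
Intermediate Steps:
A = -7 (A = -8 + 1 = -7)
((-5 - (-3 - 1*(-3))) + A)² = ((-5 - (-3 - 1*(-3))) - 7)² = ((-5 - (-3 + 3)) - 7)² = ((-5 - 1*0) - 7)² = ((-5 + 0) - 7)² = (-5 - 7)² = (-12)² = 144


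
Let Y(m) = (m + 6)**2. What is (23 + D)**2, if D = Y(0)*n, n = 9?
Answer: 120409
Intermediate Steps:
Y(m) = (6 + m)**2
D = 324 (D = (6 + 0)**2*9 = 6**2*9 = 36*9 = 324)
(23 + D)**2 = (23 + 324)**2 = 347**2 = 120409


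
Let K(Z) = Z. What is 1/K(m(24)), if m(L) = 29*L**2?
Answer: 1/16704 ≈ 5.9866e-5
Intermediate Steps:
1/K(m(24)) = 1/(29*24**2) = 1/(29*576) = 1/16704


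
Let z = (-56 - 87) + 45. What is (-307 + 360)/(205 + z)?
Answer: 53/107 ≈ 0.49533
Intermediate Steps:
z = -98 (z = -143 + 45 = -98)
(-307 + 360)/(205 + z) = (-307 + 360)/(205 - 98) = 53/107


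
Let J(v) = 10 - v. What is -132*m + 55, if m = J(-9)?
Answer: -2453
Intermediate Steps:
m = 19 (m = 10 - 1*(-9) = 10 + 9 = 19)
-132*m + 55 = -132*19 + 55 = -2508 + 55 = -2453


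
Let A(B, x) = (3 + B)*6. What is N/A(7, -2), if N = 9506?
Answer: 4753/30 ≈ 158.43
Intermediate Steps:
A(B, x) = 18 + 6*B
N/A(7, -2) = 9506/(18 + 6*7) = 9506/(18 + 42) = 9506/60 = 9506*(1/60) = 4753/30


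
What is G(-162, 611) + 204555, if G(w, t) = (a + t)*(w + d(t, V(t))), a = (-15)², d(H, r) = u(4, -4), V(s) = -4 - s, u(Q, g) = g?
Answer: 65779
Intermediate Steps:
d(H, r) = -4
a = 225
G(w, t) = (-4 + w)*(225 + t) (G(w, t) = (225 + t)*(w - 4) = (225 + t)*(-4 + w) = (-4 + w)*(225 + t))
G(-162, 611) + 204555 = (-900 - 4*611 + 225*(-162) + 611*(-162)) + 204555 = (-900 - 2444 - 36450 - 98982) + 204555 = -138776 + 204555 = 65779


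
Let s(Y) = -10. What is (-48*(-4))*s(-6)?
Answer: -1920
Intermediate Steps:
(-48*(-4))*s(-6) = -48*(-4)*(-10) = 192*(-10) = -1920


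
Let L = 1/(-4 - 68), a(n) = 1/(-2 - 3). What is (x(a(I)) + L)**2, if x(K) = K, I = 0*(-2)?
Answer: 5929/129600 ≈ 0.045748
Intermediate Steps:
I = 0
a(n) = -1/5 (a(n) = 1/(-5) = -1/5)
L = -1/72 (L = 1/(-72) = -1/72 ≈ -0.013889)
(x(a(I)) + L)**2 = (-1/5 - 1/72)**2 = (-77/360)**2 = 5929/129600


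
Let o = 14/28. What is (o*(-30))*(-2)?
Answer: 30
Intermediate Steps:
o = 1/2 (o = 14*(1/28) = 1/2 ≈ 0.50000)
(o*(-30))*(-2) = ((1/2)*(-30))*(-2) = -15*(-2) = 30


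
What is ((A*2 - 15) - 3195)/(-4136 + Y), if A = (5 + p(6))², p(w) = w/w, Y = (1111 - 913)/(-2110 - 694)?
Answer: 4399476/5798771 ≈ 0.75869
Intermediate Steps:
Y = -99/1402 (Y = 198/(-2804) = 198*(-1/2804) = -99/1402 ≈ -0.070613)
p(w) = 1
A = 36 (A = (5 + 1)² = 6² = 36)
((A*2 - 15) - 3195)/(-4136 + Y) = ((36*2 - 15) - 3195)/(-4136 - 99/1402) = ((72 - 15) - 3195)/(-5798771/1402) = (57 - 3195)*(-1402/5798771) = -3138*(-1402/5798771) = 4399476/5798771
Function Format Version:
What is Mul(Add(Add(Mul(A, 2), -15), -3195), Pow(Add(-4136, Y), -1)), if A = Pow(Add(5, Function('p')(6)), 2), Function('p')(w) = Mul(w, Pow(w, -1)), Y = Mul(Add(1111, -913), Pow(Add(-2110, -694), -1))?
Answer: Rational(4399476, 5798771) ≈ 0.75869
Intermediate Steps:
Y = Rational(-99, 1402) (Y = Mul(198, Pow(-2804, -1)) = Mul(198, Rational(-1, 2804)) = Rational(-99, 1402) ≈ -0.070613)
Function('p')(w) = 1
A = 36 (A = Pow(Add(5, 1), 2) = Pow(6, 2) = 36)
Mul(Add(Add(Mul(A, 2), -15), -3195), Pow(Add(-4136, Y), -1)) = Mul(Add(Add(Mul(36, 2), -15), -3195), Pow(Add(-4136, Rational(-99, 1402)), -1)) = Mul(Add(Add(72, -15), -3195), Pow(Rational(-5798771, 1402), -1)) = Mul(Add(57, -3195), Rational(-1402, 5798771)) = Mul(-3138, Rational(-1402, 5798771)) = Rational(4399476, 5798771)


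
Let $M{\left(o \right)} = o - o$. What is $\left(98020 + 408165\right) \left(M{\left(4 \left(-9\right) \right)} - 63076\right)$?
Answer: $-31928125060$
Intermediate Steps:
$M{\left(o \right)} = 0$
$\left(98020 + 408165\right) \left(M{\left(4 \left(-9\right) \right)} - 63076\right) = \left(98020 + 408165\right) \left(0 - 63076\right) = 506185 \left(-63076\right) = -31928125060$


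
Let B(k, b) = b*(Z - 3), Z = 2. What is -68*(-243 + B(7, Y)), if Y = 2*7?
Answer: 17476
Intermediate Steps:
Y = 14
B(k, b) = -b (B(k, b) = b*(2 - 3) = b*(-1) = -b)
-68*(-243 + B(7, Y)) = -68*(-243 - 1*14) = -68*(-243 - 14) = -68*(-257) = 17476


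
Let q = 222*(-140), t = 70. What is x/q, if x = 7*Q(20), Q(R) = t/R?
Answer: -7/8880 ≈ -0.00078829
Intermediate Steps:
Q(R) = 70/R
x = 49/2 (x = 7*(70/20) = 7*(70*(1/20)) = 7*(7/2) = 49/2 ≈ 24.500)
q = -31080
x/q = (49/2)/(-31080) = (49/2)*(-1/31080) = -7/8880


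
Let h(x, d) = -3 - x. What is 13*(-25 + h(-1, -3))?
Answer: -351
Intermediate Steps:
13*(-25 + h(-1, -3)) = 13*(-25 + (-3 - 1*(-1))) = 13*(-25 + (-3 + 1)) = 13*(-25 - 2) = 13*(-27) = -351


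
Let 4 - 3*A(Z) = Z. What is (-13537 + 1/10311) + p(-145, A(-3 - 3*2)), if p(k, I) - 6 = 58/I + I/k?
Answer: -262732128223/19436235 ≈ -13518.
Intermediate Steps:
A(Z) = 4/3 - Z/3
p(k, I) = 6 + 58/I + I/k (p(k, I) = 6 + (58/I + I/k) = 6 + 58/I + I/k)
(-13537 + 1/10311) + p(-145, A(-3 - 3*2)) = (-13537 + 1/10311) + (6 + 58/(4/3 - (-3 - 3*2)/3) + (4/3 - (-3 - 3*2)/3)/(-145)) = (-13537 + 1/10311) + (6 + 58/(4/3 - (-3 - 6)/3) + (4/3 - (-3 - 6)/3)*(-1/145)) = -139580006/10311 + (6 + 58/(4/3 - ⅓*(-9)) + (4/3 - ⅓*(-9))*(-1/145)) = -139580006/10311 + (6 + 58/(4/3 + 3) + (4/3 + 3)*(-1/145)) = -139580006/10311 + (6 + 58/(13/3) + (13/3)*(-1/145)) = -139580006/10311 + (6 + 58*(3/13) - 13/435) = -139580006/10311 + (6 + 174/13 - 13/435) = -139580006/10311 + 109451/5655 = -262732128223/19436235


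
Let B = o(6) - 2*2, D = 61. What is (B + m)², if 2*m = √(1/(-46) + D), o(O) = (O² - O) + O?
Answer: (2944 + √129030)²/8464 ≈ 1289.1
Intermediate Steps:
o(O) = O²
B = 32 (B = 6² - 2*2 = 36 - 4 = 32)
m = √129030/92 (m = √(1/(-46) + 61)/2 = √(-1/46 + 61)/2 = √(2805/46)/2 = (√129030/46)/2 = √129030/92 ≈ 3.9044)
(B + m)² = (32 + √129030/92)²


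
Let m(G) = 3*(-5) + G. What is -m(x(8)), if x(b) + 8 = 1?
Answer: 22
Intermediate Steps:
x(b) = -7 (x(b) = -8 + 1 = -7)
m(G) = -15 + G
-m(x(8)) = -(-15 - 7) = -1*(-22) = 22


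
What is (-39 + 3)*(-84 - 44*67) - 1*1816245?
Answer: -1707093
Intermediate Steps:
(-39 + 3)*(-84 - 44*67) - 1*1816245 = -36*(-84 - 2948) - 1816245 = -36*(-3032) - 1816245 = 109152 - 1816245 = -1707093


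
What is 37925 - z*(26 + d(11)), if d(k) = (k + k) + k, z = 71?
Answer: 33736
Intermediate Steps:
d(k) = 3*k (d(k) = 2*k + k = 3*k)
37925 - z*(26 + d(11)) = 37925 - 71*(26 + 3*11) = 37925 - 71*(26 + 33) = 37925 - 71*59 = 37925 - 1*4189 = 37925 - 4189 = 33736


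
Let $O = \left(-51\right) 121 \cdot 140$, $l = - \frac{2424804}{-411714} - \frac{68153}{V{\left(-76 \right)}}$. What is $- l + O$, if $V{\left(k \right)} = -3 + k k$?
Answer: $- \frac{342236676993655}{396137487} \approx -8.6393 \cdot 10^{5}$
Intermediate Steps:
$V{\left(k \right)} = -3 + k^{2}$
$l = - \frac{2343525125}{396137487}$ ($l = - \frac{2424804}{-411714} - \frac{68153}{-3 + \left(-76\right)^{2}} = \left(-2424804\right) \left(- \frac{1}{411714}\right) - \frac{68153}{-3 + 5776} = \frac{404134}{68619} - \frac{68153}{5773} = - \frac{2343525125}{396137487} \approx -5.9159$)
$O = -863940$ ($O = \left(-6171\right) 140 = -863940$)
$- l + O = \left(-1\right) \left(- \frac{2343525125}{396137487}\right) - 863940 = \frac{2343525125}{396137487} - 863940 = - \frac{342236676993655}{396137487}$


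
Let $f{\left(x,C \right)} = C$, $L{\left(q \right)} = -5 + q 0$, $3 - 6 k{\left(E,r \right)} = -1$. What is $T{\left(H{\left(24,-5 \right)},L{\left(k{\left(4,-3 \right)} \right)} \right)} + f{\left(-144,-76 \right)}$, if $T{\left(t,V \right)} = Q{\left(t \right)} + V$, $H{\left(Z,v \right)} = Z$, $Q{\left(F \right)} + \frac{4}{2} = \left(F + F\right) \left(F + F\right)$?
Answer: $2221$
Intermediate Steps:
$k{\left(E,r \right)} = \frac{2}{3}$ ($k{\left(E,r \right)} = \frac{1}{2} - - \frac{1}{6} = \frac{1}{2} + \frac{1}{6} = \frac{2}{3}$)
$Q{\left(F \right)} = -2 + 4 F^{2}$ ($Q{\left(F \right)} = -2 + \left(F + F\right) \left(F + F\right) = -2 + 2 F 2 F = -2 + 4 F^{2}$)
$L{\left(q \right)} = -5$ ($L{\left(q \right)} = -5 + 0 = -5$)
$T{\left(t,V \right)} = -2 + V + 4 t^{2}$ ($T{\left(t,V \right)} = \left(-2 + 4 t^{2}\right) + V = -2 + V + 4 t^{2}$)
$T{\left(H{\left(24,-5 \right)},L{\left(k{\left(4,-3 \right)} \right)} \right)} + f{\left(-144,-76 \right)} = \left(-2 - 5 + 4 \cdot 24^{2}\right) - 76 = \left(-2 - 5 + 4 \cdot 576\right) - 76 = \left(-2 - 5 + 2304\right) - 76 = 2297 - 76 = 2221$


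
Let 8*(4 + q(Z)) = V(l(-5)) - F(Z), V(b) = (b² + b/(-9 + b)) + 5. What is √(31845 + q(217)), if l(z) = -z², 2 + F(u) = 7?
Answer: √147594459/68 ≈ 178.66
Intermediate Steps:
F(u) = 5 (F(u) = -2 + 7 = 5)
V(b) = 5 + b² + b/(-9 + b) (V(b) = (b² + b/(-9 + b)) + 5 = 5 + b² + b/(-9 + b))
q(Z) = 20187/272 (q(Z) = -4 + ((-45 + (-1*(-5)²)³ - 9*(-1*(-5)²)² + 6*(-1*(-5)²))/(-9 - 1*(-5)²) - 1*5)/8 = -4 + ((-45 + (-1*25)³ - 9*(-1*25)² + 6*(-1*25))/(-9 - 1*25) - 5)/8 = -4 + ((-45 + (-25)³ - 9*(-25)² + 6*(-25))/(-9 - 25) - 5)/8 = -4 + ((-45 - 15625 - 9*625 - 150)/(-34) - 5)/8 = -4 + (-(-45 - 15625 - 5625 - 150)/34 - 5)/8 = -4 + (-1/34*(-21445) - 5)/8 = -4 + (21445/34 - 5)/8 = -4 + (⅛)*(21275/34) = -4 + 21275/272 = 20187/272)
√(31845 + q(217)) = √(31845 + 20187/272) = √(8682027/272) = √147594459/68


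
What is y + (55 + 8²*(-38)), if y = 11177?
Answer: 8800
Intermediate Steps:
y + (55 + 8²*(-38)) = 11177 + (55 + 8²*(-38)) = 11177 + (55 + 64*(-38)) = 11177 + (55 - 2432) = 11177 - 2377 = 8800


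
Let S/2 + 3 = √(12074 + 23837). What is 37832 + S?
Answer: 37826 + 2*√35911 ≈ 38205.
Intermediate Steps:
S = -6 + 2*√35911 (S = -6 + 2*√(12074 + 23837) = -6 + 2*√35911 ≈ 373.00)
37832 + S = 37832 + (-6 + 2*√35911) = 37826 + 2*√35911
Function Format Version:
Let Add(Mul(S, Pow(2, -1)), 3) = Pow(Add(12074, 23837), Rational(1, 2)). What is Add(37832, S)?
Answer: Add(37826, Mul(2, Pow(35911, Rational(1, 2)))) ≈ 38205.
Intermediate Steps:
S = Add(-6, Mul(2, Pow(35911, Rational(1, 2)))) (S = Add(-6, Mul(2, Pow(Add(12074, 23837), Rational(1, 2)))) = Add(-6, Mul(2, Pow(35911, Rational(1, 2)))) ≈ 373.00)
Add(37832, S) = Add(37832, Add(-6, Mul(2, Pow(35911, Rational(1, 2))))) = Add(37826, Mul(2, Pow(35911, Rational(1, 2))))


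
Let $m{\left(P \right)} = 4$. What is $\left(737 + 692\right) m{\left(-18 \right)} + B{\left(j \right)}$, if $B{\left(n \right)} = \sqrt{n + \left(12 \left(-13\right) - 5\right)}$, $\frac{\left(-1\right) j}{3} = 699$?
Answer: $5716 + i \sqrt{2258} \approx 5716.0 + 47.518 i$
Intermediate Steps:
$j = -2097$ ($j = \left(-3\right) 699 = -2097$)
$B{\left(n \right)} = \sqrt{-161 + n}$ ($B{\left(n \right)} = \sqrt{n - 161} = \sqrt{-161 + n}$)
$\left(737 + 692\right) m{\left(-18 \right)} + B{\left(j \right)} = \left(737 + 692\right) 4 + \sqrt{-161 - 2097} = 1429 \cdot 4 + \sqrt{-2258} = 5716 + i \sqrt{2258}$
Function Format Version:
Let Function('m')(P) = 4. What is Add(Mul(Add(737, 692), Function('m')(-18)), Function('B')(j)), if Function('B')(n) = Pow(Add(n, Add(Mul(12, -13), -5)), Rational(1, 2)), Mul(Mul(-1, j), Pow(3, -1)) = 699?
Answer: Add(5716, Mul(I, Pow(2258, Rational(1, 2)))) ≈ Add(5716.0, Mul(47.518, I))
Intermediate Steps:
j = -2097 (j = Mul(-3, 699) = -2097)
Function('B')(n) = Pow(Add(-161, n), Rational(1, 2)) (Function('B')(n) = Pow(Add(n, Add(-156, -5)), Rational(1, 2)) = Pow(Add(n, -161), Rational(1, 2)) = Pow(Add(-161, n), Rational(1, 2)))
Add(Mul(Add(737, 692), Function('m')(-18)), Function('B')(j)) = Add(Mul(Add(737, 692), 4), Pow(Add(-161, -2097), Rational(1, 2))) = Add(Mul(1429, 4), Pow(-2258, Rational(1, 2))) = Add(5716, Mul(I, Pow(2258, Rational(1, 2))))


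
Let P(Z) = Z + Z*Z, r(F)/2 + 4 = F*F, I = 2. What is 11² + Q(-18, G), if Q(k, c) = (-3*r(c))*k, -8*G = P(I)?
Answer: -1001/4 ≈ -250.25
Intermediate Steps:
r(F) = -8 + 2*F² (r(F) = -8 + 2*(F*F) = -8 + 2*F²)
P(Z) = Z + Z²
G = -¾ (G = -(1 + 2)/4 = -3/4 = -⅛*6 = -¾ ≈ -0.75000)
Q(k, c) = k*(24 - 6*c²) (Q(k, c) = (-3*(-8 + 2*c²))*k = (24 - 6*c²)*k = k*(24 - 6*c²))
11² + Q(-18, G) = 11² + 6*(-18)*(4 - (-¾)²) = 121 + 6*(-18)*(4 - 1*9/16) = 121 + 6*(-18)*(4 - 9/16) = 121 + 6*(-18)*(55/16) = 121 - 1485/4 = -1001/4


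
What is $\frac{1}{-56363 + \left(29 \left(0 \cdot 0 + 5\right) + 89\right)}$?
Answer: $- \frac{1}{56129} \approx -1.7816 \cdot 10^{-5}$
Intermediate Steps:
$\frac{1}{-56363 + \left(29 \left(0 \cdot 0 + 5\right) + 89\right)} = \frac{1}{-56363 + \left(29 \left(0 + 5\right) + 89\right)} = \frac{1}{-56363 + \left(29 \cdot 5 + 89\right)} = \frac{1}{-56363 + \left(145 + 89\right)} = \frac{1}{-56363 + 234} = \frac{1}{-56129} = - \frac{1}{56129}$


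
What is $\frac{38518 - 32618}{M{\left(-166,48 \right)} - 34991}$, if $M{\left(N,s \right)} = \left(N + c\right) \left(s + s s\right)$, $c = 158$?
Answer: $- \frac{5900}{53807} \approx -0.10965$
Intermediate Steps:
$M{\left(N,s \right)} = \left(158 + N\right) \left(s + s^{2}\right)$ ($M{\left(N,s \right)} = \left(N + 158\right) \left(s + s s\right) = \left(158 + N\right) \left(s + s^{2}\right)$)
$\frac{38518 - 32618}{M{\left(-166,48 \right)} - 34991} = \frac{38518 - 32618}{48 \left(158 - 166 + 158 \cdot 48 - 7968\right) - 34991} = \frac{5900}{48 \left(158 - 166 + 7584 - 7968\right) - 34991} = \frac{5900}{48 \left(-392\right) - 34991} = \frac{5900}{-18816 - 34991} = \frac{5900}{-53807} = 5900 \left(- \frac{1}{53807}\right) = - \frac{5900}{53807}$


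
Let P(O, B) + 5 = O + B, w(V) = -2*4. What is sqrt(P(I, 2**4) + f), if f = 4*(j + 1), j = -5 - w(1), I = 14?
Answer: sqrt(41) ≈ 6.4031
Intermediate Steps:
w(V) = -8
j = 3 (j = -5 - 1*(-8) = -5 + 8 = 3)
P(O, B) = -5 + B + O (P(O, B) = -5 + (O + B) = -5 + (B + O) = -5 + B + O)
f = 16 (f = 4*(3 + 1) = 4*4 = 16)
sqrt(P(I, 2**4) + f) = sqrt((-5 + 2**4 + 14) + 16) = sqrt((-5 + 16 + 14) + 16) = sqrt(25 + 16) = sqrt(41)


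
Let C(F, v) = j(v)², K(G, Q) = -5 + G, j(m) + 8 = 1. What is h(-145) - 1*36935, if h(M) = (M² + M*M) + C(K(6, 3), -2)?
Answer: 5164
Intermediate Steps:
j(m) = -7 (j(m) = -8 + 1 = -7)
C(F, v) = 49 (C(F, v) = (-7)² = 49)
h(M) = 49 + 2*M² (h(M) = (M² + M*M) + 49 = (M² + M²) + 49 = 2*M² + 49 = 49 + 2*M²)
h(-145) - 1*36935 = (49 + 2*(-145)²) - 1*36935 = (49 + 2*21025) - 36935 = (49 + 42050) - 36935 = 42099 - 36935 = 5164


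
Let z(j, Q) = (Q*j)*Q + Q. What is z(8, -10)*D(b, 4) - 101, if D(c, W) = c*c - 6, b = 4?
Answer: 7799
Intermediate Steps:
D(c, W) = -6 + c² (D(c, W) = c² - 6 = -6 + c²)
z(j, Q) = Q + j*Q² (z(j, Q) = j*Q² + Q = Q + j*Q²)
z(8, -10)*D(b, 4) - 101 = (-10*(1 - 10*8))*(-6 + 4²) - 101 = (-10*(1 - 80))*(-6 + 16) - 101 = -10*(-79)*10 - 101 = 790*10 - 101 = 7900 - 101 = 7799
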